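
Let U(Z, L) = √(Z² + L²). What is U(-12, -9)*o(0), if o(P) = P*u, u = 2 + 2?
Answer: 0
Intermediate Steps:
U(Z, L) = √(L² + Z²)
u = 4
o(P) = 4*P (o(P) = P*4 = 4*P)
U(-12, -9)*o(0) = √((-9)² + (-12)²)*(4*0) = √(81 + 144)*0 = √225*0 = 15*0 = 0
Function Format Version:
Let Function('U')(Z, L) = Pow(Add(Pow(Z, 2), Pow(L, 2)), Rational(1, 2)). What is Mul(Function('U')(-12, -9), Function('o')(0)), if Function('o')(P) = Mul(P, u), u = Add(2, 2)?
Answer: 0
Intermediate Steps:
Function('U')(Z, L) = Pow(Add(Pow(L, 2), Pow(Z, 2)), Rational(1, 2))
u = 4
Function('o')(P) = Mul(4, P) (Function('o')(P) = Mul(P, 4) = Mul(4, P))
Mul(Function('U')(-12, -9), Function('o')(0)) = Mul(Pow(Add(Pow(-9, 2), Pow(-12, 2)), Rational(1, 2)), Mul(4, 0)) = Mul(Pow(Add(81, 144), Rational(1, 2)), 0) = Mul(Pow(225, Rational(1, 2)), 0) = Mul(15, 0) = 0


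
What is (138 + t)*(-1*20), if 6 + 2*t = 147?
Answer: -4170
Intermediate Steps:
t = 141/2 (t = -3 + (½)*147 = -3 + 147/2 = 141/2 ≈ 70.500)
(138 + t)*(-1*20) = (138 + 141/2)*(-1*20) = (417/2)*(-20) = -4170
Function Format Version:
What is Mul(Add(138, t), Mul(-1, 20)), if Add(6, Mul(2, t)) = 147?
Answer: -4170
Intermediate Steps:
t = Rational(141, 2) (t = Add(-3, Mul(Rational(1, 2), 147)) = Add(-3, Rational(147, 2)) = Rational(141, 2) ≈ 70.500)
Mul(Add(138, t), Mul(-1, 20)) = Mul(Add(138, Rational(141, 2)), Mul(-1, 20)) = Mul(Rational(417, 2), -20) = -4170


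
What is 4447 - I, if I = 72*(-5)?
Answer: 4807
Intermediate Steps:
I = -360
4447 - I = 4447 - 1*(-360) = 4447 + 360 = 4807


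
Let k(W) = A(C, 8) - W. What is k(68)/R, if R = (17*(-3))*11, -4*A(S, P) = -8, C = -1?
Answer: 2/17 ≈ 0.11765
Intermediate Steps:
A(S, P) = 2 (A(S, P) = -1/4*(-8) = 2)
R = -561 (R = -51*11 = -561)
k(W) = 2 - W
k(68)/R = (2 - 1*68)/(-561) = (2 - 68)*(-1/561) = -66*(-1/561) = 2/17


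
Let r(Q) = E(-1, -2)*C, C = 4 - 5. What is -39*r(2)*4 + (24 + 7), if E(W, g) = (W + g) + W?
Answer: -593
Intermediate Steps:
C = -1
E(W, g) = g + 2*W
r(Q) = 4 (r(Q) = (-2 + 2*(-1))*(-1) = (-2 - 2)*(-1) = -4*(-1) = 4)
-39*r(2)*4 + (24 + 7) = -156*4 + (24 + 7) = -39*16 + 31 = -624 + 31 = -593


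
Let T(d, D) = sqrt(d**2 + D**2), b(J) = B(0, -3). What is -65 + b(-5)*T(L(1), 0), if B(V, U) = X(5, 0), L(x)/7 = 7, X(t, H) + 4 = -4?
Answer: -457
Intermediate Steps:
X(t, H) = -8 (X(t, H) = -4 - 4 = -8)
L(x) = 49 (L(x) = 7*7 = 49)
B(V, U) = -8
b(J) = -8
T(d, D) = sqrt(D**2 + d**2)
-65 + b(-5)*T(L(1), 0) = -65 - 8*sqrt(0**2 + 49**2) = -65 - 8*sqrt(0 + 2401) = -65 - 8*sqrt(2401) = -65 - 8*49 = -65 - 392 = -457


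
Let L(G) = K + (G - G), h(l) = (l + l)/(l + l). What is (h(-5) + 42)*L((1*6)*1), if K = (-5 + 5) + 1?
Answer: 43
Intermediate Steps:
K = 1 (K = 0 + 1 = 1)
h(l) = 1 (h(l) = (2*l)/((2*l)) = (2*l)*(1/(2*l)) = 1)
L(G) = 1 (L(G) = 1 + (G - G) = 1 + 0 = 1)
(h(-5) + 42)*L((1*6)*1) = (1 + 42)*1 = 43*1 = 43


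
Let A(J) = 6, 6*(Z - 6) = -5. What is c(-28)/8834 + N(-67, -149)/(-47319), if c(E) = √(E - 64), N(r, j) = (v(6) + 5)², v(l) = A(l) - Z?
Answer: -1225/1703484 + I*√23/4417 ≈ -0.00071911 + 0.0010858*I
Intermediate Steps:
Z = 31/6 (Z = 6 + (⅙)*(-5) = 6 - ⅚ = 31/6 ≈ 5.1667)
v(l) = ⅚ (v(l) = 6 - 1*31/6 = 6 - 31/6 = ⅚)
N(r, j) = 1225/36 (N(r, j) = (⅚ + 5)² = (35/6)² = 1225/36)
c(E) = √(-64 + E)
c(-28)/8834 + N(-67, -149)/(-47319) = √(-64 - 28)/8834 + (1225/36)/(-47319) = √(-92)*(1/8834) + (1225/36)*(-1/47319) = (2*I*√23)*(1/8834) - 1225/1703484 = I*√23/4417 - 1225/1703484 = -1225/1703484 + I*√23/4417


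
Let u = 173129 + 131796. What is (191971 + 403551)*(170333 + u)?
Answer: 283026594676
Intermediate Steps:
u = 304925
(191971 + 403551)*(170333 + u) = (191971 + 403551)*(170333 + 304925) = 595522*475258 = 283026594676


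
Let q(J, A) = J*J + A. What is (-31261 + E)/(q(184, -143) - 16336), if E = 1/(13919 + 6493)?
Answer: -638099531/354699324 ≈ -1.7990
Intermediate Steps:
q(J, A) = A + J**2 (q(J, A) = J**2 + A = A + J**2)
E = 1/20412 ≈ 4.8991e-5
(-31261 + E)/(q(184, -143) - 16336) = (-31261 + 1/20412)/((-143 + 184**2) - 16336) = -638099531/(20412*((-143 + 33856) - 16336)) = -638099531/(20412*(33713 - 16336)) = -638099531/20412/17377 = -638099531/20412*1/17377 = -638099531/354699324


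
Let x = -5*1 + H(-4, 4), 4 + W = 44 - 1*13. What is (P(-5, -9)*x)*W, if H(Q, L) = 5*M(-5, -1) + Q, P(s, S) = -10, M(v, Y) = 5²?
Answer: -31320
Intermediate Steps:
M(v, Y) = 25
W = 27 (W = -4 + (44 - 1*13) = -4 + (44 - 13) = -4 + 31 = 27)
H(Q, L) = 125 + Q (H(Q, L) = 5*25 + Q = 125 + Q)
x = 116 (x = -5*1 + (125 - 4) = -5 + 121 = 116)
(P(-5, -9)*x)*W = -10*116*27 = -1160*27 = -31320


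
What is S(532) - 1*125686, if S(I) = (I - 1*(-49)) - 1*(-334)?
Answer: -124771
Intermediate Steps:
S(I) = 383 + I (S(I) = (I + 49) + 334 = (49 + I) + 334 = 383 + I)
S(532) - 1*125686 = (383 + 532) - 1*125686 = 915 - 125686 = -124771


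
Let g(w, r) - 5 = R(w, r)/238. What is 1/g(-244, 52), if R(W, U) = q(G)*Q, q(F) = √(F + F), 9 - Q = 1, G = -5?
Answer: 14161/70837 - 476*I*√10/354185 ≈ 0.19991 - 0.0042499*I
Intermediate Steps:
Q = 8 (Q = 9 - 1*1 = 9 - 1 = 8)
q(F) = √2*√F (q(F) = √(2*F) = √2*√F)
R(W, U) = 8*I*√10 (R(W, U) = (√2*√(-5))*8 = (√2*(I*√5))*8 = (I*√10)*8 = 8*I*√10)
g(w, r) = 5 + 4*I*√10/119 (g(w, r) = 5 + (8*I*√10)/238 = 5 + (8*I*√10)*(1/238) = 5 + 4*I*√10/119)
1/g(-244, 52) = 1/(5 + 4*I*√10/119)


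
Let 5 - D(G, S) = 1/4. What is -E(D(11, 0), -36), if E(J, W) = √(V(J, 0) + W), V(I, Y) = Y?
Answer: -6*I ≈ -6.0*I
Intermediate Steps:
D(G, S) = 19/4 (D(G, S) = 5 - 1/4 = 5 - 1*¼ = 5 - ¼ = 19/4)
E(J, W) = √W (E(J, W) = √(0 + W) = √W)
-E(D(11, 0), -36) = -√(-36) = -6*I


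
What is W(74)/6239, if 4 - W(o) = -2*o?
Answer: 152/6239 ≈ 0.024363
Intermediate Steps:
W(o) = 4 + 2*o (W(o) = 4 - (-2)*o = 4 + 2*o)
W(74)/6239 = (4 + 2*74)/6239 = (4 + 148)*(1/6239) = 152*(1/6239) = 152/6239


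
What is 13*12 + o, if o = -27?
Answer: 129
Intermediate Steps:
13*12 + o = 13*12 - 27 = 156 - 27 = 129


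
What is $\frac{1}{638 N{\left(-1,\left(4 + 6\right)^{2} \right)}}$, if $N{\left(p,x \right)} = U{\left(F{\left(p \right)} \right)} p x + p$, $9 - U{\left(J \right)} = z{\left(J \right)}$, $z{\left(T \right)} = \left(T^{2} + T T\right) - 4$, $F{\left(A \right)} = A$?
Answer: $- \frac{1}{702438} \approx -1.4236 \cdot 10^{-6}$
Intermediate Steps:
$z{\left(T \right)} = -4 + 2 T^{2}$ ($z{\left(T \right)} = \left(T^{2} + T^{2}\right) - 4 = 2 T^{2} - 4 = -4 + 2 T^{2}$)
$U{\left(J \right)} = 13 - 2 J^{2}$ ($U{\left(J \right)} = 9 - \left(-4 + 2 J^{2}\right) = 13 - 2 J^{2}$)
$N{\left(p,x \right)} = p + p x \left(13 - 2 p^{2}\right)$ ($N{\left(p,x \right)} = \left(13 - 2 p^{2}\right) p x + p = p \left(13 - 2 p^{2}\right) x + p = p x \left(13 - 2 p^{2}\right) + p = p + p x \left(13 - 2 p^{2}\right)$)
$\frac{1}{638 N{\left(-1,\left(4 + 6\right)^{2} \right)}} = \frac{1}{638 \left(\left(-1\right) \left(-1\right) \left(-1 + \left(4 + 6\right)^{2} \left(-13 + 2 \left(-1\right)^{2}\right)\right)\right)} = \frac{1}{638 \left(\left(-1\right) \left(-1\right) \left(-1 + 10^{2} \left(-13 + 2 \cdot 1\right)\right)\right)} = \frac{1}{638 \left(\left(-1\right) \left(-1\right) \left(-1 + 100 \left(-13 + 2\right)\right)\right)} = \frac{1}{638 \left(\left(-1\right) \left(-1\right) \left(-1 + 100 \left(-11\right)\right)\right)} = \frac{1}{638 \left(\left(-1\right) \left(-1\right) \left(-1 - 1100\right)\right)} = \frac{1}{638 \left(\left(-1\right) \left(-1\right) \left(-1101\right)\right)} = \frac{1}{638 \left(-1101\right)} = \frac{1}{-702438} = - \frac{1}{702438}$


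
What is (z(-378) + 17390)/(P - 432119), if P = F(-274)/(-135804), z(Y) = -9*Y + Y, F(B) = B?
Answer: -1386151428/29341744201 ≈ -0.047242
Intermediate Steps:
z(Y) = -8*Y
P = 137/67902 (P = -274/(-135804) = -274*(-1/135804) = 137/67902 ≈ 0.0020176)
(z(-378) + 17390)/(P - 432119) = (-8*(-378) + 17390)/(137/67902 - 432119) = (3024 + 17390)/(-29341744201/67902) = 20414*(-67902/29341744201) = -1386151428/29341744201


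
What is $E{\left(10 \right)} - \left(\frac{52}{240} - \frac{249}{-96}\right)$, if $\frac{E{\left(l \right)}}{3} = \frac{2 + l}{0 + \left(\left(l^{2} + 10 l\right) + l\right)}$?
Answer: $- \frac{8867}{3360} \approx -2.639$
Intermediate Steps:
$E{\left(l \right)} = \frac{3 \left(2 + l\right)}{l^{2} + 11 l}$ ($E{\left(l \right)} = 3 \frac{2 + l}{0 + \left(\left(l^{2} + 10 l\right) + l\right)} = 3 \frac{2 + l}{0 + \left(l^{2} + 11 l\right)} = 3 \frac{2 + l}{l^{2} + 11 l} = \frac{3 \left(2 + l\right)}{l^{2} + 11 l}$)
$E{\left(10 \right)} - \left(\frac{52}{240} - \frac{249}{-96}\right) = \frac{3 \left(2 + 10\right)}{10 \left(11 + 10\right)} - \left(\frac{52}{240} - \frac{249}{-96}\right) = 3 \cdot \frac{1}{10} \cdot \frac{1}{21} \cdot 12 - \left(52 \cdot \frac{1}{240} - - \frac{83}{32}\right) = 3 \cdot \frac{1}{10} \cdot \frac{1}{21} \cdot 12 - \left(\frac{13}{60} + \frac{83}{32}\right) = \frac{6}{35} - \frac{1349}{480} = - \frac{8867}{3360}$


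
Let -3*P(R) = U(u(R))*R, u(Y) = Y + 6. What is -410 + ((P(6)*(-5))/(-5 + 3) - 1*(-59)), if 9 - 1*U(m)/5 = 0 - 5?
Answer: -701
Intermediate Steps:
u(Y) = 6 + Y
U(m) = 70 (U(m) = 45 - 5*(0 - 5) = 45 - 5*(-5) = 45 + 25 = 70)
P(R) = -70*R/3
-410 + ((P(6)*(-5))/(-5 + 3) - 1*(-59)) = -410 + ((-70/3*6*(-5))/(-5 + 3) - 1*(-59)) = -410 + (-140*(-5)/(-2) + 59) = -410 + (700*(-½) + 59) = -410 + (-350 + 59) = -410 - 291 = -701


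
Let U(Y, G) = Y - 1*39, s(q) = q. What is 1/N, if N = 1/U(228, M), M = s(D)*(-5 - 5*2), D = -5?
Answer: 189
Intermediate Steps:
M = 75 (M = -5*(-5 - 5*2) = -5*(-5 - 10) = -5*(-15) = 75)
U(Y, G) = -39 + Y (U(Y, G) = Y - 39 = -39 + Y)
N = 1/189 (N = 1/(-39 + 228) = 1/189 ≈ 0.0052910)
1/N = 1/(1/189) = 189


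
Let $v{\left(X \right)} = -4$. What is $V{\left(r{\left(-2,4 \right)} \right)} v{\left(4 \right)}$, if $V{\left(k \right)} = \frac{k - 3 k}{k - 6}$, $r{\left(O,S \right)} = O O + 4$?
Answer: $32$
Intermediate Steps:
$r{\left(O,S \right)} = 4 + O^{2}$ ($r{\left(O,S \right)} = O^{2} + 4 = 4 + O^{2}$)
$V{\left(k \right)} = - \frac{2 k}{-6 + k}$ ($V{\left(k \right)} = \frac{\left(-2\right) k}{-6 + k} = - \frac{2 k}{-6 + k}$)
$V{\left(r{\left(-2,4 \right)} \right)} v{\left(4 \right)} = - \frac{2 \left(4 + \left(-2\right)^{2}\right)}{-6 + \left(4 + \left(-2\right)^{2}\right)} \left(-4\right) = - \frac{2 \left(4 + 4\right)}{-6 + \left(4 + 4\right)} \left(-4\right) = \left(-2\right) 8 \frac{1}{-6 + 8} \left(-4\right) = \left(-2\right) 8 \cdot \frac{1}{2} \left(-4\right) = \left(-8\right) \left(-4\right) = 32$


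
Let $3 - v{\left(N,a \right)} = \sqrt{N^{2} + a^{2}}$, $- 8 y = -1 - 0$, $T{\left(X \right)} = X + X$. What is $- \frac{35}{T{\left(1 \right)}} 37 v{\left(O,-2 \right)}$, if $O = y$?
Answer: $- \frac{3885}{2} + \frac{1295 \sqrt{257}}{16} \approx -644.97$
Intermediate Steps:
$T{\left(X \right)} = 2 X$
$y = \frac{1}{8}$ ($y = - \frac{-1 - 0}{8} = - \frac{-1 + 0}{8} = \left(- \frac{1}{8}\right) \left(-1\right) = \frac{1}{8} \approx 0.125$)
$O = \frac{1}{8} \approx 0.125$
$v{\left(N,a \right)} = 3 - \sqrt{N^{2} + a^{2}}$
$- \frac{35}{T{\left(1 \right)}} 37 v{\left(O,-2 \right)} = - \frac{35}{2 \cdot 1} \cdot 37 \left(3 - \sqrt{\left(\frac{1}{8}\right)^{2} + \left(-2\right)^{2}}\right) = - \frac{35}{2} \cdot 37 \left(3 - \sqrt{\frac{1}{64} + 4}\right) = \left(-35\right) \frac{1}{2} \cdot 37 \left(3 - \sqrt{\frac{257}{64}}\right) = \left(- \frac{35}{2}\right) 37 \left(3 - \frac{\sqrt{257}}{8}\right) = - \frac{1295 \left(3 - \frac{\sqrt{257}}{8}\right)}{2} = - \frac{3885}{2} + \frac{1295 \sqrt{257}}{16}$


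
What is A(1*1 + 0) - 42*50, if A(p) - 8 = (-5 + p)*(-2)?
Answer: -2084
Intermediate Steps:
A(p) = 18 - 2*p (A(p) = 8 + (-5 + p)*(-2) = 8 + (10 - 2*p) = 18 - 2*p)
A(1*1 + 0) - 42*50 = (18 - 2*(1*1 + 0)) - 42*50 = (18 - 2*(1 + 0)) - 2100 = (18 - 2*1) - 2100 = (18 - 2) - 2100 = 16 - 2100 = -2084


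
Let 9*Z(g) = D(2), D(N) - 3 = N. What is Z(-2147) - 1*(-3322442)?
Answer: 29901983/9 ≈ 3.3224e+6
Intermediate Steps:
D(N) = 3 + N
Z(g) = 5/9 (Z(g) = (3 + 2)/9 = (1/9)*5 = 5/9)
Z(-2147) - 1*(-3322442) = 5/9 - 1*(-3322442) = 5/9 + 3322442 = 29901983/9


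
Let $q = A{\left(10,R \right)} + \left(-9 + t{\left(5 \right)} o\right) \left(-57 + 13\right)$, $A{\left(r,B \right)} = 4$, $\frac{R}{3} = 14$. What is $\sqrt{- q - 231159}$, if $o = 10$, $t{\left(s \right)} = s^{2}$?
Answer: $i \sqrt{220559} \approx 469.64 i$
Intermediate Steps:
$R = 42$ ($R = 3 \cdot 14 = 42$)
$q = -10600$ ($q = 4 + \left(-9 + 5^{2} \cdot 10\right) \left(-57 + 13\right) = 4 + \left(-9 + 25 \cdot 10\right) \left(-44\right) = 4 + \left(-9 + 250\right) \left(-44\right) = 4 + 241 \left(-44\right) = 4 - 10604 = -10600$)
$\sqrt{- q - 231159} = \sqrt{\left(-1\right) \left(-10600\right) - 231159} = \sqrt{10600 - 231159} = \sqrt{-220559} = i \sqrt{220559}$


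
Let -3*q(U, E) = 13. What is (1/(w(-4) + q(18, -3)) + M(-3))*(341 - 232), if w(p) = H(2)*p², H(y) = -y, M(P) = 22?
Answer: 2395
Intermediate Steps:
q(U, E) = -13/3 (q(U, E) = -⅓*13 = -13/3)
w(p) = -2*p² (w(p) = (-1*2)*p² = -2*p²)
(1/(w(-4) + q(18, -3)) + M(-3))*(341 - 232) = (1/(-2*(-4)² - 13/3) + 22)*(341 - 232) = (1/(-2*16 - 13/3) + 22)*109 = (1/(-32 - 13/3) + 22)*109 = (1/(-109/3) + 22)*109 = (-3/109 + 22)*109 = (2395/109)*109 = 2395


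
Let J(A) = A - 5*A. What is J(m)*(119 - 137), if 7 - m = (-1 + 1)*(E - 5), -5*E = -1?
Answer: 504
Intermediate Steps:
E = 1/5 (E = -1/5*(-1) = 1/5 ≈ 0.20000)
m = 7 (m = 7 - (-1 + 1)*(1/5 - 5) = 7 - 0*(-24)/5 = 7 - 1*0 = 7 + 0 = 7)
J(A) = -4*A
J(m)*(119 - 137) = (-4*7)*(119 - 137) = -28*(-18) = 504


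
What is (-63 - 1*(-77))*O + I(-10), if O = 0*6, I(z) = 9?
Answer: 9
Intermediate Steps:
O = 0
(-63 - 1*(-77))*O + I(-10) = (-63 - 1*(-77))*0 + 9 = (-63 + 77)*0 + 9 = 14*0 + 9 = 0 + 9 = 9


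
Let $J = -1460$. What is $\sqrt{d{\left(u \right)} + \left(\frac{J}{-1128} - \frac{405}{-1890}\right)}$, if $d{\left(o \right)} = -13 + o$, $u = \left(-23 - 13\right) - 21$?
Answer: $\frac{i \sqrt{66722187}}{987} \approx 8.276 i$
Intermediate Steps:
$u = -57$ ($u = -36 - 21 = -57$)
$\sqrt{d{\left(u \right)} + \left(\frac{J}{-1128} - \frac{405}{-1890}\right)} = \sqrt{\left(-13 - 57\right) - \left(- \frac{365}{282} - \frac{3}{14}\right)} = \sqrt{-70 - - \frac{1489}{987}} = \sqrt{-70 + \left(\frac{365}{282} + \frac{3}{14}\right)} = \sqrt{-70 + \frac{1489}{987}} = \sqrt{- \frac{67601}{987}} = \frac{i \sqrt{66722187}}{987}$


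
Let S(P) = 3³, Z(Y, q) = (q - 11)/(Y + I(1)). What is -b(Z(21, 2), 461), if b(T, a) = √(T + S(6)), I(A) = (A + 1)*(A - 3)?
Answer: -15*√34/17 ≈ -5.1450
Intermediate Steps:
I(A) = (1 + A)*(-3 + A)
Z(Y, q) = (-11 + q)/(-4 + Y) (Z(Y, q) = (q - 11)/(Y + (-3 + 1² - 2*1)) = (-11 + q)/(Y + (-3 + 1 - 2)) = (-11 + q)/(Y - 4) = (-11 + q)/(-4 + Y))
S(P) = 27
b(T, a) = √(27 + T) (b(T, a) = √(T + 27) = √(27 + T))
-b(Z(21, 2), 461) = -√(27 + (-11 + 2)/(-4 + 21)) = -√(27 - 9/17) = -√(450/17) = -15*√34/17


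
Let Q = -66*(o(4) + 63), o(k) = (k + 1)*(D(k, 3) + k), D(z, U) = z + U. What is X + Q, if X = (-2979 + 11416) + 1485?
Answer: 2134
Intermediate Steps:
D(z, U) = U + z
o(k) = (1 + k)*(3 + 2*k) (o(k) = (k + 1)*((3 + k) + k) = (1 + k)*(3 + 2*k))
X = 9922 (X = 8437 + 1485 = 9922)
Q = -7788 (Q = -66*((3 + 2*4**2 + 5*4) + 63) = -66*((3 + 2*16 + 20) + 63) = -66*((3 + 32 + 20) + 63) = -66*(55 + 63) = -66*118 = -7788)
X + Q = 9922 - 7788 = 2134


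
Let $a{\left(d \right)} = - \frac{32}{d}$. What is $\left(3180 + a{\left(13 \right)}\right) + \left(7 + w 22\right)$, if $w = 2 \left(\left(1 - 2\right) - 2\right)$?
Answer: $\frac{39683}{13} \approx 3052.5$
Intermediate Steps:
$w = -6$ ($w = 2 \left(\left(1 - 2\right) - 2\right) = 2 \left(-1 - 2\right) = 2 \left(-3\right) = -6$)
$\left(3180 + a{\left(13 \right)}\right) + \left(7 + w 22\right) = \left(3180 - \frac{32}{13}\right) + \left(7 - 132\right) = \left(3180 - \frac{32}{13}\right) - 125 = \frac{41308}{13} - 125 = \frac{39683}{13}$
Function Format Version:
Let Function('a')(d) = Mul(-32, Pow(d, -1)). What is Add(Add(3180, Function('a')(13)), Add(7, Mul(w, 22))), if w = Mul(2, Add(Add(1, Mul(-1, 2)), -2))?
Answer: Rational(39683, 13) ≈ 3052.5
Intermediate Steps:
w = -6 (w = Mul(2, Add(Add(1, -2), -2)) = Mul(2, Add(-1, -2)) = Mul(2, -3) = -6)
Add(Add(3180, Function('a')(13)), Add(7, Mul(w, 22))) = Add(Add(3180, Mul(-32, Pow(13, -1))), Add(7, Mul(-6, 22))) = Add(Add(3180, Mul(-32, Rational(1, 13))), Add(7, -132)) = Add(Add(3180, Rational(-32, 13)), -125) = Add(Rational(41308, 13), -125) = Rational(39683, 13)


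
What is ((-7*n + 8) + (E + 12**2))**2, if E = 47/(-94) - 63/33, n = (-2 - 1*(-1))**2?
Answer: 9840769/484 ≈ 20332.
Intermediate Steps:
n = 1 (n = (-2 + 1)**2 = (-1)**2 = 1)
E = -53/22 (E = 47*(-1/94) - 63*1/33 = -1/2 - 21/11 = -53/22 ≈ -2.4091)
((-7*n + 8) + (E + 12**2))**2 = ((-7*1 + 8) + (-53/22 + 12**2))**2 = ((-7 + 8) + (-53/22 + 144))**2 = (1 + 3115/22)**2 = (3137/22)**2 = 9840769/484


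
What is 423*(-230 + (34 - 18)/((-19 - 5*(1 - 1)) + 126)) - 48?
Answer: -10408398/107 ≈ -97275.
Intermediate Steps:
423*(-230 + (34 - 18)/((-19 - 5*(1 - 1)) + 126)) - 48 = 423*(-230 + 16/((-19 - 5*0) + 126)) - 48 = 423*(-230 + 16/((-19 + 0) + 126)) - 48 = 423*(-230 + 16/(-19 + 126)) - 48 = 423*(-230 + 16/107) - 48 = 423*(-24594/107) - 48 = -10403262/107 - 48 = -10408398/107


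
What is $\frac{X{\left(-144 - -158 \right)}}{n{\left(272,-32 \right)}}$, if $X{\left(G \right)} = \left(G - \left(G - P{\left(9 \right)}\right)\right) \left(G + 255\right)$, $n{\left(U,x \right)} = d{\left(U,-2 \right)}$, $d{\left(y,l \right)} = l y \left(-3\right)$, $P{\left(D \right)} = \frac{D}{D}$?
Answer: $\frac{269}{1632} \approx 0.16483$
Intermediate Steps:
$P{\left(D \right)} = 1$
$d{\left(y,l \right)} = - 3 l y$
$n{\left(U,x \right)} = 6 U$ ($n{\left(U,x \right)} = \left(-3\right) \left(-2\right) U = 6 U$)
$X{\left(G \right)} = 255 + G$ ($X{\left(G \right)} = \left(G - \left(-1 + G\right)\right) \left(G + 255\right) = 1 \left(255 + G\right) = 255 + G$)
$\frac{X{\left(-144 - -158 \right)}}{n{\left(272,-32 \right)}} = \frac{255 - -14}{6 \cdot 272} = \frac{255 + \left(-144 + 158\right)}{1632} = \left(255 + 14\right) \frac{1}{1632} = 269 \cdot \frac{1}{1632} = \frac{269}{1632}$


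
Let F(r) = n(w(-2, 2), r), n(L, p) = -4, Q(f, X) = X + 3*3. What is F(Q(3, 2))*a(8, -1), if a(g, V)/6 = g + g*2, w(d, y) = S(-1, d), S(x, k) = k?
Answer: -576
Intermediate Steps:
Q(f, X) = 9 + X (Q(f, X) = X + 9 = 9 + X)
w(d, y) = d
a(g, V) = 18*g (a(g, V) = 6*(g + g*2) = 6*(g + 2*g) = 6*(3*g) = 18*g)
F(r) = -4
F(Q(3, 2))*a(8, -1) = -72*8 = -4*144 = -576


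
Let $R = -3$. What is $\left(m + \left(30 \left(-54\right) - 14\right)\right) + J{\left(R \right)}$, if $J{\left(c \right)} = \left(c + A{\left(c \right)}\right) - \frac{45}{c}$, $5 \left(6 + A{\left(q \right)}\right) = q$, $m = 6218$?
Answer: $\frac{22947}{5} \approx 4589.4$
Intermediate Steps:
$A{\left(q \right)} = -6 + \frac{q}{5}$
$J{\left(c \right)} = -6 - \frac{45}{c} + \frac{6 c}{5}$ ($J{\left(c \right)} = \left(c + \left(-6 + \frac{c}{5}\right)\right) - \frac{45}{c} = \left(-6 + \frac{6 c}{5}\right) - \frac{45}{c} = -6 - \frac{45}{c} + \frac{6 c}{5}$)
$\left(m + \left(30 \left(-54\right) - 14\right)\right) + J{\left(R \right)} = \left(6218 + \left(30 \left(-54\right) - 14\right)\right) - \left(\frac{48}{5} - 15\right) = \left(6218 - 1634\right) - - \frac{27}{5} = 4584 + \frac{27}{5} = \frac{22947}{5}$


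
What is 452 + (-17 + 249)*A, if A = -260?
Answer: -59868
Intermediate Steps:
452 + (-17 + 249)*A = 452 + (-17 + 249)*(-260) = 452 + 232*(-260) = 452 - 60320 = -59868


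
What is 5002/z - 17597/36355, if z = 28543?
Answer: -320423461/1037680765 ≈ -0.30879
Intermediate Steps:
5002/z - 17597/36355 = 5002/28543 - 17597/36355 = -320423461/1037680765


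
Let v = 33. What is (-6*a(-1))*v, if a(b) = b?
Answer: 198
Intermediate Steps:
(-6*a(-1))*v = -6*(-1)*33 = 6*33 = 198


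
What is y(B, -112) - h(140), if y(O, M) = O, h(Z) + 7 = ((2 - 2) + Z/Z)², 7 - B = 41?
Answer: -28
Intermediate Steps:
B = -34 (B = 7 - 1*41 = 7 - 41 = -34)
h(Z) = -6 (h(Z) = -7 + ((2 - 2) + Z/Z)² = -7 + (0 + 1)² = -7 + 1² = -7 + 1 = -6)
y(B, -112) - h(140) = -34 - 1*(-6) = -34 + 6 = -28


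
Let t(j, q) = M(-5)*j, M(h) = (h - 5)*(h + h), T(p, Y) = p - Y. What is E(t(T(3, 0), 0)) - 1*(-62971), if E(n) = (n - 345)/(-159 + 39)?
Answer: 503771/8 ≈ 62971.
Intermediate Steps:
M(h) = 2*h*(-5 + h) (M(h) = (-5 + h)*(2*h) = 2*h*(-5 + h))
t(j, q) = 100*j (t(j, q) = (2*(-5)*(-5 - 5))*j = (2*(-5)*(-10))*j = 100*j)
E(n) = 23/8 - n/120 (E(n) = (-345 + n)/(-120) = (-345 + n)*(-1/120) = 23/8 - n/120)
E(t(T(3, 0), 0)) - 1*(-62971) = (23/8 - 5*(3 - 1*0)/6) - 1*(-62971) = (23/8 - 5*(3 + 0)/6) + 62971 = (23/8 - 5*3/6) + 62971 = (23/8 - 1/120*300) + 62971 = (23/8 - 5/2) + 62971 = 3/8 + 62971 = 503771/8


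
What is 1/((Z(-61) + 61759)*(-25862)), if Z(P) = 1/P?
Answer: -61/97429860876 ≈ -6.2609e-10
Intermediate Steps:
1/((Z(-61) + 61759)*(-25862)) = 1/((1/(-61) + 61759)*(-25862)) = -1/25862/(-1/61 + 61759) = -1/25862/(3767298/61) = (61/3767298)*(-1/25862) = -61/97429860876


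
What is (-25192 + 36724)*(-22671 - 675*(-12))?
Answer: -168032772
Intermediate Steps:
(-25192 + 36724)*(-22671 - 675*(-12)) = 11532*(-22671 + 8100) = 11532*(-14571) = -168032772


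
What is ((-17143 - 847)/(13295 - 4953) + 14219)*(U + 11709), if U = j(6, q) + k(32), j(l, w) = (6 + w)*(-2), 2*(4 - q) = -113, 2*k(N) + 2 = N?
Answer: 687328380314/4171 ≈ 1.6479e+8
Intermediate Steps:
k(N) = -1 + N/2
q = 121/2 (q = 4 - 1/2*(-113) = 4 + 113/2 = 121/2 ≈ 60.500)
j(l, w) = -12 - 2*w
U = -118 (U = (-12 - 2*121/2) + (-1 + (1/2)*32) = (-12 - 121) + (-1 + 16) = -133 + 15 = -118)
((-17143 - 847)/(13295 - 4953) + 14219)*(U + 11709) = ((-17143 - 847)/(13295 - 4953) + 14219)*(-118 + 11709) = (-17990/8342 + 14219)*11591 = (-17990*1/8342 + 14219)*11591 = (-8995/4171 + 14219)*11591 = (59298454/4171)*11591 = 687328380314/4171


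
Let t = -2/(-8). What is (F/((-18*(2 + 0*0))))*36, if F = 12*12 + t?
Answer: -577/4 ≈ -144.25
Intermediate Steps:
t = ¼ (t = -2*(-⅛) = ¼ ≈ 0.25000)
F = 577/4 (F = 12*12 + ¼ = 144 + ¼ = 577/4 ≈ 144.25)
(F/((-18*(2 + 0*0))))*36 = (577/(4*((-18*(2 + 0*0)))))*36 = (577/(4*((-18*(2 + 0)))))*36 = (577/(4*((-18*2))))*36 = ((577/4)/(-36))*36 = ((577/4)*(-1/36))*36 = -577/144*36 = -577/4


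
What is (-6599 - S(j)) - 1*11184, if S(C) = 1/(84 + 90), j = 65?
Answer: -3094243/174 ≈ -17783.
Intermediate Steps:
S(C) = 1/174
(-6599 - S(j)) - 1*11184 = (-6599 - 1*1/174) - 1*11184 = (-6599 - 1/174) - 11184 = -1148227/174 - 11184 = -3094243/174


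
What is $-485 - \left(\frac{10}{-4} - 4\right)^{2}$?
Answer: $- \frac{2109}{4} \approx -527.25$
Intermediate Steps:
$-485 - \left(\frac{10}{-4} - 4\right)^{2} = -485 - \left(10 \left(- \frac{1}{4}\right) - 4\right)^{2} = -485 - \left(- \frac{5}{2} - 4\right)^{2} = -485 - \left(- \frac{13}{2}\right)^{2} = -485 - \frac{169}{4} = - \frac{2109}{4}$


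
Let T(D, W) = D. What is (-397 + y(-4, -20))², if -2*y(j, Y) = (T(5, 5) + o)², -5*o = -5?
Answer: 172225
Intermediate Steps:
o = 1 (o = -⅕*(-5) = 1)
y(j, Y) = -18 (y(j, Y) = -(5 + 1)²/2 = -½*6² = -½*36 = -18)
(-397 + y(-4, -20))² = (-397 - 18)² = (-415)² = 172225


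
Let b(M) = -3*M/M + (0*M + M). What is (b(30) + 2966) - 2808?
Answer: 185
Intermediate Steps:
b(M) = -3 + M (b(M) = -3*1 + (0 + M) = -3 + M)
(b(30) + 2966) - 2808 = ((-3 + 30) + 2966) - 2808 = (27 + 2966) - 2808 = 2993 - 2808 = 185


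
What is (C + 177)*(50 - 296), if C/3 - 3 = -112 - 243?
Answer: 216234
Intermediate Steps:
C = -1056 (C = 9 + 3*(-112 - 243) = 9 + 3*(-355) = 9 - 1065 = -1056)
(C + 177)*(50 - 296) = (-1056 + 177)*(50 - 296) = -879*(-246) = 216234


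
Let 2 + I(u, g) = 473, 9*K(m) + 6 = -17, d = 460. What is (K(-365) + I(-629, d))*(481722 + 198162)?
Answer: 955463648/3 ≈ 3.1849e+8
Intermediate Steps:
K(m) = -23/9 (K(m) = -⅔ + (⅑)*(-17) = -⅔ - 17/9 = -23/9)
I(u, g) = 471 (I(u, g) = -2 + 473 = 471)
(K(-365) + I(-629, d))*(481722 + 198162) = (-23/9 + 471)*(481722 + 198162) = (4216/9)*679884 = 955463648/3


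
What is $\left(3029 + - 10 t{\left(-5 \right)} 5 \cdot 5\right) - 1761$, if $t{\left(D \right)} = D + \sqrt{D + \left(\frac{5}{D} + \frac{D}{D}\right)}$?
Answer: $2518 - 250 i \sqrt{5} \approx 2518.0 - 559.02 i$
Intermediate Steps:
$t{\left(D \right)} = D + \sqrt{1 + D + \frac{5}{D}}$ ($t{\left(D \right)} = D + \sqrt{D + \left(\frac{5}{D} + 1\right)} = D + \sqrt{D + \left(1 + \frac{5}{D}\right)} = D + \sqrt{1 + D + \frac{5}{D}}$)
$\left(3029 + - 10 t{\left(-5 \right)} 5 \cdot 5\right) - 1761 = \left(3029 + - 10 \left(-5 + \sqrt{1 - 5 + \frac{5}{-5}}\right) 5 \cdot 5\right) - 1761 = \left(3029 + - 10 \left(-5 + \sqrt{1 - 5 + 5 \left(- \frac{1}{5}\right)}\right) 25\right) - 1761 = \left(3029 + - 10 \left(-5 + \sqrt{1 - 5 - 1}\right) 25\right) - 1761 = \left(3029 + - 10 \left(-5 + \sqrt{-5}\right) 25\right) - 1761 = \left(3029 + - 10 \left(-5 + i \sqrt{5}\right) 25\right) - 1761 = \left(3029 + \left(50 - 10 i \sqrt{5}\right) 25\right) - 1761 = \left(3029 + \left(1250 - 250 i \sqrt{5}\right)\right) - 1761 = \left(4279 - 250 i \sqrt{5}\right) - 1761 = 2518 - 250 i \sqrt{5}$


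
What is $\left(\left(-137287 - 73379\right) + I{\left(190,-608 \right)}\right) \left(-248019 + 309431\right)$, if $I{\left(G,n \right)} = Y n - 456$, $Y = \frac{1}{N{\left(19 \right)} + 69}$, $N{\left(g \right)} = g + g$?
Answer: $- \frac{1387337734744}{107} \approx -1.2966 \cdot 10^{10}$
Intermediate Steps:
$N{\left(g \right)} = 2 g$
$Y = \frac{1}{107}$ ($Y = \frac{1}{2 \cdot 19 + 69} = \frac{1}{38 + 69} = \frac{1}{107} \approx 0.0093458$)
$I{\left(G,n \right)} = -456 + \frac{n}{107}$ ($I{\left(G,n \right)} = \frac{n}{107} - 456 = -456 + \frac{n}{107}$)
$\left(\left(-137287 - 73379\right) + I{\left(190,-608 \right)}\right) \left(-248019 + 309431\right) = \left(\left(-137287 - 73379\right) + \left(-456 + \frac{1}{107} \left(-608\right)\right)\right) \left(-248019 + 309431\right) = \left(\left(-137287 - 73379\right) - \frac{49400}{107}\right) 61412 = \left(-210666 - \frac{49400}{107}\right) 61412 = \left(- \frac{22590662}{107}\right) 61412 = - \frac{1387337734744}{107}$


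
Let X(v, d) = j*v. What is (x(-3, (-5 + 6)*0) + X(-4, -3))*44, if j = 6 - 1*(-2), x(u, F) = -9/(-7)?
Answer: -9460/7 ≈ -1351.4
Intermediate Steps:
x(u, F) = 9/7 (x(u, F) = -9*(-⅐) = 9/7)
j = 8 (j = 6 + 2 = 8)
X(v, d) = 8*v
(x(-3, (-5 + 6)*0) + X(-4, -3))*44 = (9/7 + 8*(-4))*44 = (9/7 - 32)*44 = -215/7*44 = -9460/7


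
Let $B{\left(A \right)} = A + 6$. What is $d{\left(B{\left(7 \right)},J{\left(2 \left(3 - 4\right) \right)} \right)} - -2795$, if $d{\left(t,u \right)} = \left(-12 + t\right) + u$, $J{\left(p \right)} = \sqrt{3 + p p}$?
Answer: $2796 + \sqrt{7} \approx 2798.6$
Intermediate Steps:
$B{\left(A \right)} = 6 + A$
$J{\left(p \right)} = \sqrt{3 + p^{2}}$
$d{\left(t,u \right)} = -12 + t + u$
$d{\left(B{\left(7 \right)},J{\left(2 \left(3 - 4\right) \right)} \right)} - -2795 = \left(-12 + \left(6 + 7\right) + \sqrt{3 + \left(2 \left(3 - 4\right)\right)^{2}}\right) - -2795 = \left(-12 + 13 + \sqrt{3 + \left(2 \left(-1\right)\right)^{2}}\right) + 2795 = \left(-12 + 13 + \sqrt{3 + \left(-2\right)^{2}}\right) + 2795 = \left(-12 + 13 + \sqrt{3 + 4}\right) + 2795 = \left(-12 + 13 + \sqrt{7}\right) + 2795 = \left(1 + \sqrt{7}\right) + 2795 = 2796 + \sqrt{7}$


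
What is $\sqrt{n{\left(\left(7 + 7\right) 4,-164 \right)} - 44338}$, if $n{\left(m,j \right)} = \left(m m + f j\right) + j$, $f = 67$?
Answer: $i \sqrt{52354} \approx 228.81 i$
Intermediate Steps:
$n{\left(m,j \right)} = m^{2} + 68 j$ ($n{\left(m,j \right)} = \left(m m + 67 j\right) + j = \left(m^{2} + 67 j\right) + j = m^{2} + 68 j$)
$\sqrt{n{\left(\left(7 + 7\right) 4,-164 \right)} - 44338} = \sqrt{\left(\left(\left(7 + 7\right) 4\right)^{2} + 68 \left(-164\right)\right) - 44338} = \sqrt{\left(\left(14 \cdot 4\right)^{2} - 11152\right) - 44338} = \sqrt{\left(56^{2} - 11152\right) - 44338} = \sqrt{\left(3136 - 11152\right) - 44338} = \sqrt{-8016 - 44338} = \sqrt{-52354} = i \sqrt{52354}$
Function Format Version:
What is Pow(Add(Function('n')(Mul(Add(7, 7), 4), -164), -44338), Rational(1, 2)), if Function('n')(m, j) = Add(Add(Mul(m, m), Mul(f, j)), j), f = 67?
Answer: Mul(I, Pow(52354, Rational(1, 2))) ≈ Mul(228.81, I)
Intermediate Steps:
Function('n')(m, j) = Add(Pow(m, 2), Mul(68, j)) (Function('n')(m, j) = Add(Add(Mul(m, m), Mul(67, j)), j) = Add(Add(Pow(m, 2), Mul(67, j)), j) = Add(Pow(m, 2), Mul(68, j)))
Pow(Add(Function('n')(Mul(Add(7, 7), 4), -164), -44338), Rational(1, 2)) = Pow(Add(Add(Pow(Mul(Add(7, 7), 4), 2), Mul(68, -164)), -44338), Rational(1, 2)) = Pow(Add(Add(Pow(Mul(14, 4), 2), -11152), -44338), Rational(1, 2)) = Pow(Add(Add(Pow(56, 2), -11152), -44338), Rational(1, 2)) = Pow(Add(Add(3136, -11152), -44338), Rational(1, 2)) = Pow(Add(-8016, -44338), Rational(1, 2)) = Pow(-52354, Rational(1, 2)) = Mul(I, Pow(52354, Rational(1, 2)))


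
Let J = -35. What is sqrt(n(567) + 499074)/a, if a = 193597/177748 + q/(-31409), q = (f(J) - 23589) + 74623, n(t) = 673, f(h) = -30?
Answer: -5582886932*sqrt(499747)/2985170819 ≈ -1322.1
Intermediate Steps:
q = 51004 (q = (-30 - 23589) + 74623 = -23619 + 74623 = 51004)
a = -2985170819/5582886932 (a = 193597/177748 + 51004/(-31409) = 193597*(1/177748) + 51004*(-1/31409) = 193597/177748 - 51004/31409 = -2985170819/5582886932 ≈ -0.53470)
sqrt(n(567) + 499074)/a = sqrt(673 + 499074)/(-2985170819/5582886932) = sqrt(499747)*(-5582886932/2985170819) = -5582886932*sqrt(499747)/2985170819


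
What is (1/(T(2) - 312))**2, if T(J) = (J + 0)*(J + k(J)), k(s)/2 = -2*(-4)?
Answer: 1/76176 ≈ 1.3127e-5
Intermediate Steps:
k(s) = 16 (k(s) = 2*(-2*(-4)) = 2*8 = 16)
T(J) = J*(16 + J) (T(J) = (J + 0)*(J + 16) = J*(16 + J))
(1/(T(2) - 312))**2 = (1/(2*(16 + 2) - 312))**2 = (1/(2*18 - 312))**2 = (1/(36 - 312))**2 = (1/(-276))**2 = (-1/276)**2 = 1/76176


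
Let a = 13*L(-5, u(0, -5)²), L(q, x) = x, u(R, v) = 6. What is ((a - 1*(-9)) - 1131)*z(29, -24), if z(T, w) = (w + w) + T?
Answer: 12426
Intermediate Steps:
a = 468 (a = 13*6² = 13*36 = 468)
z(T, w) = T + 2*w (z(T, w) = 2*w + T = T + 2*w)
((a - 1*(-9)) - 1131)*z(29, -24) = ((468 - 1*(-9)) - 1131)*(29 + 2*(-24)) = ((468 + 9) - 1131)*(29 - 48) = (477 - 1131)*(-19) = -654*(-19) = 12426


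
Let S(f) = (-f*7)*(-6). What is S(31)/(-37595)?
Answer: -1302/37595 ≈ -0.034632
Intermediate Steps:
S(f) = 42*f (S(f) = -7*f*(-6) = 42*f)
S(31)/(-37595) = (42*31)/(-37595) = 1302*(-1/37595) = -1302/37595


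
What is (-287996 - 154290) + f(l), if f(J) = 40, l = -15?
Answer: -442246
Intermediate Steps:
(-287996 - 154290) + f(l) = (-287996 - 154290) + 40 = -442286 + 40 = -442246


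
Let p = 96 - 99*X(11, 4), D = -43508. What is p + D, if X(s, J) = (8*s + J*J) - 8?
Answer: -52916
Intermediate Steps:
X(s, J) = -8 + J² + 8*s (X(s, J) = (8*s + J²) - 8 = (J² + 8*s) - 8 = -8 + J² + 8*s)
p = -9408 (p = 96 - 99*(-8 + 4² + 8*11) = 96 - 99*(-8 + 16 + 88) = 96 - 99*96 = 96 - 9504 = -9408)
p + D = -9408 - 43508 = -52916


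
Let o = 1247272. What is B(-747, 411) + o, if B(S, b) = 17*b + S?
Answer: 1253512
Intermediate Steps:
B(S, b) = S + 17*b
B(-747, 411) + o = (-747 + 17*411) + 1247272 = (-747 + 6987) + 1247272 = 6240 + 1247272 = 1253512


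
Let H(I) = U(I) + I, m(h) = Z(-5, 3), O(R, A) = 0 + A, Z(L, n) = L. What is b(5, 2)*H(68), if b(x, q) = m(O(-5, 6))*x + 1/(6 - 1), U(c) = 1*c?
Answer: -16864/5 ≈ -3372.8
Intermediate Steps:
O(R, A) = A
U(c) = c
m(h) = -5
b(x, q) = ⅕ - 5*x (b(x, q) = -5*x + 1/(6 - 1) = -5*x + 1/5 = -5*x + ⅕ = ⅕ - 5*x)
H(I) = 2*I (H(I) = I + I = 2*I)
b(5, 2)*H(68) = (⅕ - 5*5)*(2*68) = (⅕ - 25)*136 = -124/5*136 = -16864/5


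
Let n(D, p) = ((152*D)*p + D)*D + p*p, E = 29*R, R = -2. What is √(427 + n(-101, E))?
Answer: 2*I*√22479506 ≈ 9482.5*I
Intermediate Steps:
E = -58 (E = 29*(-2) = -58)
n(D, p) = p² + D*(D + 152*D*p) (n(D, p) = (152*D*p + D)*D + p² = (D + 152*D*p)*D + p² = D*(D + 152*D*p) + p² = p² + D*(D + 152*D*p))
√(427 + n(-101, E)) = √(427 + ((-101)² + (-58)² + 152*(-58)*(-101)²)) = √(427 + (10201 + 3364 + 152*(-58)*10201)) = √(427 + (10201 + 3364 - 89932016)) = √(427 - 89918451) = √(-89918024) = 2*I*√22479506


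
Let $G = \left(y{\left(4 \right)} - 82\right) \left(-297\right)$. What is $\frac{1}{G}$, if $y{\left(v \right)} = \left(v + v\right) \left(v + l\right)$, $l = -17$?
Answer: $\frac{1}{55242} \approx 1.8102 \cdot 10^{-5}$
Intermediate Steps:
$y{\left(v \right)} = 2 v \left(-17 + v\right)$ ($y{\left(v \right)} = \left(v + v\right) \left(v - 17\right) = 2 v \left(-17 + v\right)$)
$G = 55242$ ($G = \left(2 \cdot 4 \left(-17 + 4\right) - 82\right) \left(-297\right) = \left(2 \cdot 4 \left(-13\right) - 82\right) \left(-297\right) = \left(-104 - 82\right) \left(-297\right) = \left(-186\right) \left(-297\right) = 55242$)
$\frac{1}{G} = \frac{1}{55242}$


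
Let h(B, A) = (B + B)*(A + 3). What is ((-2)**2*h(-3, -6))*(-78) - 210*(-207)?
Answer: 37854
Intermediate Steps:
h(B, A) = 2*B*(3 + A) (h(B, A) = (2*B)*(3 + A) = 2*B*(3 + A))
((-2)**2*h(-3, -6))*(-78) - 210*(-207) = ((-2)**2*(2*(-3)*(3 - 6)))*(-78) - 210*(-207) = (4*(2*(-3)*(-3)))*(-78) - 1*(-43470) = (4*18)*(-78) + 43470 = 72*(-78) + 43470 = -5616 + 43470 = 37854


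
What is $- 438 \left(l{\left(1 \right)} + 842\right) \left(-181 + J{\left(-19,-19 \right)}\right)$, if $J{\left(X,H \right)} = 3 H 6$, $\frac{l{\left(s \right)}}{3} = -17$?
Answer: $181197534$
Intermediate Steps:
$l{\left(s \right)} = -51$ ($l{\left(s \right)} = 3 \left(-17\right) = -51$)
$J{\left(X,H \right)} = 18 H$
$- 438 \left(l{\left(1 \right)} + 842\right) \left(-181 + J{\left(-19,-19 \right)}\right) = - 438 \left(-51 + 842\right) \left(-181 + 18 \left(-19\right)\right) = - 438 \cdot 791 \left(-181 - 342\right) = - 438 \cdot 791 \left(-523\right) = \left(-438\right) \left(-413693\right) = 181197534$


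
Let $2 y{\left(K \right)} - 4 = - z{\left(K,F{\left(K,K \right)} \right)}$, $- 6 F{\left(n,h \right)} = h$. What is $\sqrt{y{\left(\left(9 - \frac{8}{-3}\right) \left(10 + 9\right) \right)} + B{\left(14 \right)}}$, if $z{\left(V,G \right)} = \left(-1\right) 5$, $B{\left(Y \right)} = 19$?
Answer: $\frac{\sqrt{94}}{2} \approx 4.8477$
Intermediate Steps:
$F{\left(n,h \right)} = - \frac{h}{6}$
$z{\left(V,G \right)} = -5$
$y{\left(K \right)} = \frac{9}{2}$ ($y{\left(K \right)} = 2 + \frac{\left(-1\right) \left(-5\right)}{2} = 2 + \frac{1}{2} \cdot 5 = 2 + \frac{5}{2} = \frac{9}{2}$)
$\sqrt{y{\left(\left(9 - \frac{8}{-3}\right) \left(10 + 9\right) \right)} + B{\left(14 \right)}} = \sqrt{\frac{9}{2} + 19} = \sqrt{\frac{47}{2}} = \frac{\sqrt{94}}{2}$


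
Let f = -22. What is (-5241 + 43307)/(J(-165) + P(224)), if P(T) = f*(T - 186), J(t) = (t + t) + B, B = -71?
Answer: -38066/1237 ≈ -30.773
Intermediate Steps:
J(t) = -71 + 2*t (J(t) = (t + t) - 71 = 2*t - 71 = -71 + 2*t)
P(T) = 4092 - 22*T (P(T) = -22*(T - 186) = -22*(-186 + T) = 4092 - 22*T)
(-5241 + 43307)/(J(-165) + P(224)) = (-5241 + 43307)/((-71 + 2*(-165)) + (4092 - 22*224)) = 38066/((-71 - 330) + (4092 - 4928)) = 38066/(-401 - 836) = 38066/(-1237) = 38066*(-1/1237) = -38066/1237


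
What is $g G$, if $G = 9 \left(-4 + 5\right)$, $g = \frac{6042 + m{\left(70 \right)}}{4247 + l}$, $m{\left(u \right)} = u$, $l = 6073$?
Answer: $\frac{1146}{215} \approx 5.3302$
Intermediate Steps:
$g = \frac{382}{645}$ ($g = \frac{6042 + 70}{4247 + 6073} = \frac{6112}{10320} = 6112 \cdot \frac{1}{10320} = \frac{382}{645} \approx 0.59225$)
$G = 9$ ($G = 9 \cdot 1 = 9$)
$g G = \frac{382}{645} \cdot 9 = \frac{1146}{215}$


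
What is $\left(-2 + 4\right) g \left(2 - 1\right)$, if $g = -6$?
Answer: $-12$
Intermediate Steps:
$\left(-2 + 4\right) g \left(2 - 1\right) = \left(-2 + 4\right) \left(-6\right) \left(2 - 1\right) = 2 \left(-6\right) \left(2 - 1\right) = \left(-12\right) 1 = -12$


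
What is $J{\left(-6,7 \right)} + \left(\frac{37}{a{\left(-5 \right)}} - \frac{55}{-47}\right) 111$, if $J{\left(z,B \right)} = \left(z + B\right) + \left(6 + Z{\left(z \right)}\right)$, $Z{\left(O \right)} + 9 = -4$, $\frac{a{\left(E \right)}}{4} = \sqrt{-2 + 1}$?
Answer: $\frac{5823}{47} - \frac{4107 i}{4} \approx 123.89 - 1026.8 i$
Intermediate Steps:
$a{\left(E \right)} = 4 i$ ($a{\left(E \right)} = 4 \sqrt{-2 + 1} = 4 \sqrt{-1} = 4 i$)
$Z{\left(O \right)} = -13$ ($Z{\left(O \right)} = -9 - 4 = -13$)
$J{\left(z,B \right)} = -7 + B + z$ ($J{\left(z,B \right)} = \left(z + B\right) + \left(6 - 13\right) = \left(B + z\right) - 7 = -7 + B + z$)
$J{\left(-6,7 \right)} + \left(\frac{37}{a{\left(-5 \right)}} - \frac{55}{-47}\right) 111 = \left(-7 + 7 - 6\right) + \left(\frac{37}{4 i} - \frac{55}{-47}\right) 111 = -6 + \left(37 \left(- \frac{i}{4}\right) - - \frac{55}{47}\right) 111 = -6 + \left(- \frac{37 i}{4} + \frac{55}{47}\right) 111 = -6 + \left(\frac{55}{47} - \frac{37 i}{4}\right) 111 = -6 + \left(\frac{6105}{47} - \frac{4107 i}{4}\right) = \frac{5823}{47} - \frac{4107 i}{4}$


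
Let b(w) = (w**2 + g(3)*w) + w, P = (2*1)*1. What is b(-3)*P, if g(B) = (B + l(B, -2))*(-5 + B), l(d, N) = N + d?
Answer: 60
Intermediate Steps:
P = 2 (P = 2*1 = 2)
g(B) = (-5 + B)*(-2 + 2*B) (g(B) = (B + (-2 + B))*(-5 + B) = (-2 + 2*B)*(-5 + B) = (-5 + B)*(-2 + 2*B))
b(w) = w**2 - 7*w (b(w) = (w**2 + (10 - 12*3 + 2*3**2)*w) + w = (w**2 + (10 - 36 + 2*9)*w) + w = (w**2 + (10 - 36 + 18)*w) + w = (w**2 - 8*w) + w = w**2 - 7*w)
b(-3)*P = -3*(-7 - 3)*2 = -3*(-10)*2 = 30*2 = 60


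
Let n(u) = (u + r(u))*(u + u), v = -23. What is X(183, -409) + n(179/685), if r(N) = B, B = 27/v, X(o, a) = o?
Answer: 1969820701/10792175 ≈ 182.52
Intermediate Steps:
B = -27/23 (B = 27/(-23) = 27*(-1/23) = -27/23 ≈ -1.1739)
r(N) = -27/23
n(u) = 2*u*(-27/23 + u) (n(u) = (u - 27/23)*(u + u) = (-27/23 + u)*(2*u) = 2*u*(-27/23 + u))
X(183, -409) + n(179/685) = 183 + 2*(179/685)*(-27 + 23*(179/685))/23 = 183 + 2*(179*(1/685))*(-27 + 23*(179*(1/685)))/23 = 183 + (2/23)*(179/685)*(-27 + 23*(179/685)) = 183 + (2/23)*(179/685)*(-27 + 4117/685) = 183 + (2/23)*(179/685)*(-14378/685) = 183 - 5147324/10792175 = 1969820701/10792175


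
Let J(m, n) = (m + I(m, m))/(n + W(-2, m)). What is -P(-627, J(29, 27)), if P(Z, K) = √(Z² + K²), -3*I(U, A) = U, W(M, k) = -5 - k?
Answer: -√173373253/21 ≈ -627.01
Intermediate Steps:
I(U, A) = -U/3
J(m, n) = 2*m/(3*(-5 + n - m)) (J(m, n) = (m - m/3)/(n + (-5 - m)) = (2*m/3)/(-5 + n - m) = 2*m/(3*(-5 + n - m)))
P(Z, K) = √(K² + Z²)
-P(-627, J(29, 27)) = -√((-2*29/(15 - 3*27 + 3*29))² + (-627)²) = -√((-2*29/(15 - 81 + 87))² + 393129) = -√((-2*29/21)² + 393129) = -√((-2*29*1/21)² + 393129) = -√((-58/21)² + 393129) = -√(3364/441 + 393129) = -√(173373253/441) = -√173373253/21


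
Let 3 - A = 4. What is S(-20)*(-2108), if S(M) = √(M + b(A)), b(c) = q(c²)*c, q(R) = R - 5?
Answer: -8432*I ≈ -8432.0*I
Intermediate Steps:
q(R) = -5 + R
A = -1 (A = 3 - 1*4 = 3 - 4 = -1)
b(c) = c*(-5 + c²) (b(c) = (-5 + c²)*c = c*(-5 + c²))
S(M) = √(4 + M) (S(M) = √(M - (-5 + (-1)²)) = √(M - (-5 + 1)) = √(M - 1*(-4)) = √(M + 4) = √(4 + M))
S(-20)*(-2108) = √(4 - 20)*(-2108) = √(-16)*(-2108) = (4*I)*(-2108) = -8432*I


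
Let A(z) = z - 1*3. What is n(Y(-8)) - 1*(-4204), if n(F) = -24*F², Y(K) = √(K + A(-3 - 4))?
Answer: 4636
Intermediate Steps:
A(z) = -3 + z (A(z) = z - 3 = -3 + z)
Y(K) = √(-10 + K) (Y(K) = √(K + (-3 + (-3 - 4))) = √(K + (-3 - 7)) = √(K - 10) = √(-10 + K))
n(Y(-8)) - 1*(-4204) = -24*(√(-10 - 8))² - 1*(-4204) = -24*(√(-18))² + 4204 = -24*(3*I*√2)² + 4204 = -24*(-18) + 4204 = 432 + 4204 = 4636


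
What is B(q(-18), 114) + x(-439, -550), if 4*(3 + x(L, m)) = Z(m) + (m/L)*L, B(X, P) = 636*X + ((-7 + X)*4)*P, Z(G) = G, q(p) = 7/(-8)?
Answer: -8851/2 ≈ -4425.5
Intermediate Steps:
q(p) = -7/8 (q(p) = 7*(-1/8) = -7/8)
B(X, P) = 636*X + P*(-28 + 4*X) (B(X, P) = 636*X + (-28 + 4*X)*P = 636*X + P*(-28 + 4*X))
x(L, m) = -3 + m/2 (x(L, m) = -3 + (m + (m/L)*L)/4 = -3 + (m + m)/4 = -3 + (2*m)/4 = -3 + m/2)
B(q(-18), 114) + x(-439, -550) = (-28*114 + 636*(-7/8) + 4*114*(-7/8)) + (-3 + (1/2)*(-550)) = (-3192 - 1113/2 - 399) + (-3 - 275) = -8295/2 - 278 = -8851/2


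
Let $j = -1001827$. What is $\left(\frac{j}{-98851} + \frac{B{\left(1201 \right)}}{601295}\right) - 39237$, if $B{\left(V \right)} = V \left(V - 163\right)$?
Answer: $- \frac{2331467195830762}{59438612045} \approx -39225.0$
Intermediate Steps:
$B{\left(V \right)} = V \left(-163 + V\right)$
$\left(\frac{j}{-98851} + \frac{B{\left(1201 \right)}}{601295}\right) - 39237 = \left(- \frac{1001827}{-98851} + \frac{1201 \left(-163 + 1201\right)}{601295}\right) - 39237 = \left(\left(-1001827\right) \left(- \frac{1}{98851}\right) + 1201 \cdot 1038 \cdot \frac{1}{601295}\right) - 39237 = \left(\frac{1001827}{98851} + 1246638 \cdot \frac{1}{601295}\right) - 39237 = \left(\frac{1001827}{98851} + \frac{1246638}{601295}\right) - 39237 = \frac{725624978903}{59438612045} - 39237 = - \frac{2331467195830762}{59438612045}$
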